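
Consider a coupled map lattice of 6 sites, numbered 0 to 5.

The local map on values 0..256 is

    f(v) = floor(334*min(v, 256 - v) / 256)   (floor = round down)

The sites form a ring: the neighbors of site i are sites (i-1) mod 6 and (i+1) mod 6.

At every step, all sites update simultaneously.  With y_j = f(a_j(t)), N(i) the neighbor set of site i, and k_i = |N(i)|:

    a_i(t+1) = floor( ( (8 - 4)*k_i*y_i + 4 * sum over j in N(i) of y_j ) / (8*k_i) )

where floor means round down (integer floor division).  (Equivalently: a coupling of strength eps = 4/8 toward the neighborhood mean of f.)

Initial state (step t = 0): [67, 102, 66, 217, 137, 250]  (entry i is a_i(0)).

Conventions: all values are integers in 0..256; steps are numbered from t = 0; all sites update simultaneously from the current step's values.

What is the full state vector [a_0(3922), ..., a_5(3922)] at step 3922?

Simulating step by step:
t=0: [67, 102, 66, 217, 137, 250]
t=1: [78, 109, 88, 85, 91, 64]
t=2: [106, 124, 120, 113, 107, 96]
t=3: [140, 154, 155, 147, 137, 131]
t=4: [149, 137, 134, 142, 153, 158]
t=5: [140, 152, 155, 147, 135, 131]
t=6: [150, 138, 134, 143, 154, 158]
t=7: [139, 150, 154, 146, 135, 131]
t=8: [151, 140, 136, 144, 155, 158]
t=9: [137, 148, 152, 144, 133, 130]
t=10: [153, 142, 139, 146, 157, 160]
t=11: [135, 145, 148, 141, 131, 128]
t=12: [156, 146, 143, 150, 160, 163]
t=13: [131, 140, 143, 137, 127, 124]
t=14: [159, 153, 150, 155, 161, 162]
t=15: [127, 133, 135, 130, 124, 123]
t=16: [162, 160, 159, 161, 161, 161]
t=17: [123, 124, 125, 123, 123, 122]
t=18: [160, 161, 161, 160, 159, 159]
t=19: [124, 123, 123, 124, 125, 125]
t=20: [161, 160, 160, 161, 162, 162]
t=21: [123, 124, 124, 123, 122, 122]
t=22: [160, 160, 160, 160, 159, 159]
t=23: [125, 125, 125, 125, 125, 125]
t=24: [163, 163, 163, 163, 163, 163]
t=25: [121, 121, 121, 121, 121, 121]
t=26: [157, 157, 157, 157, 157, 157]
t=27: [129, 129, 129, 129, 129, 129]
t=28: [165, 165, 165, 165, 165, 165]
t=29: [118, 118, 118, 118, 118, 118]
t=30: [153, 153, 153, 153, 153, 153]
t=31: [134, 134, 134, 134, 134, 134]
t=32: [159, 159, 159, 159, 159, 159]
t=33: [126, 126, 126, 126, 126, 126]
t=34: [164, 164, 164, 164, 164, 164]
t=35: [120, 120, 120, 120, 120, 120]
t=36: [156, 156, 156, 156, 156, 156]
t=37: [130, 130, 130, 130, 130, 130]
t=38: [164, 164, 164, 164, 164, 164]

Answer: [164, 164, 164, 164, 164, 164]
Key observation: The state at step 34, [164, 164, 164, 164, 164, 164], reappears at step 38: the system is in a cycle of period 4 from step 34 on.  Therefore the state at step 3922 equals the state at step 34 + ((3922 - 34) mod 4) = 34, which is [164, 164, 164, 164, 164, 164].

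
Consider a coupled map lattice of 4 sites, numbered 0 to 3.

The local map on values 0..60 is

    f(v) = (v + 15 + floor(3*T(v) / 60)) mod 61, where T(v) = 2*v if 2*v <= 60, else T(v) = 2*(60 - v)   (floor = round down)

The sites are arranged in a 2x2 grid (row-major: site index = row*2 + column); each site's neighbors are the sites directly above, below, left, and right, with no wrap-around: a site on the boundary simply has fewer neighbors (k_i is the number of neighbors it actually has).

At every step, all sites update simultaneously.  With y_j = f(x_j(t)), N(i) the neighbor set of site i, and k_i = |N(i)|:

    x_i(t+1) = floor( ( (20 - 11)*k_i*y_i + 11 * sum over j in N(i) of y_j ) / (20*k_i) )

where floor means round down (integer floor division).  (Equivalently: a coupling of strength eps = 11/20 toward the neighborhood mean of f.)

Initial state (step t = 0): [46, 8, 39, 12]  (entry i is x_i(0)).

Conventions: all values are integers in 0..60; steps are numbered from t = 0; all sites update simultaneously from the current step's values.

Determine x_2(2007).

Simulating step by step:
t=0: [46, 8, 39, 12]
t=1: [22, 18, 33, 34]
t=2: [40, 40, 47, 46]
t=3: [41, 41, 16, 16]
t=4: [50, 50, 38, 38]
t=5: [18, 18, 41, 41]
t=6: [40, 40, 50, 50]
t=7: [42, 42, 19, 19]
t=8: [51, 51, 41, 41]
t=9: [19, 19, 42, 42]
t=10: [41, 41, 51, 51]
t=11: [42, 42, 19, 19]

Answer: x_2(2007) = 19
Key observation: The state at step 7, [42, 42, 19, 19], reappears at step 11: the system is in a cycle of period 4 from step 7 on.  Therefore the state at step 2007 equals the state at step 7 + ((2007 - 7) mod 4) = 7, which is [42, 42, 19, 19].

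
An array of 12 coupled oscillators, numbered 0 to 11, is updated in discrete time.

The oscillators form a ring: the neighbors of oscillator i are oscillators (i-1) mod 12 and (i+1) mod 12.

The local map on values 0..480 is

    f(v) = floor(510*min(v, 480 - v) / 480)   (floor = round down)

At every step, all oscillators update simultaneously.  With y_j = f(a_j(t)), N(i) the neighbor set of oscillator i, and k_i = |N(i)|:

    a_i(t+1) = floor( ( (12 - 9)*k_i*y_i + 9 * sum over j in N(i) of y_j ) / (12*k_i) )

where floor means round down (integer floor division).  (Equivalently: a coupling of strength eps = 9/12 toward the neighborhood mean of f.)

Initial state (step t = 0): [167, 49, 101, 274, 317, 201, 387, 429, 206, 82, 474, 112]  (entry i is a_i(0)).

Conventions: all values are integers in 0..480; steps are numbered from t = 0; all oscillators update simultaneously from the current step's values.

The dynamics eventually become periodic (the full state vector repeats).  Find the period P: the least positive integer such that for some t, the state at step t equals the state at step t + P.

Simulating step by step:
t=0: [167, 49, 101, 274, 317, 201, 387, 429, 206, 82, 474, 112]
t=1: [108, 119, 128, 159, 204, 154, 124, 132, 107, 105, 78, 98]
t=2: [114, 125, 144, 174, 178, 170, 146, 126, 122, 100, 101, 99]
t=3: [119, 135, 156, 174, 183, 174, 156, 139, 121, 115, 105, 111]
t=4: [129, 144, 163, 180, 186, 180, 165, 146, 132, 120, 117, 118]
t=5: [138, 154, 172, 186, 192, 187, 173, 156, 140, 130, 125, 129]
t=6: [149, 163, 180, 194, 199, 194, 181, 165, 150, 139, 136, 138]
t=7: [159, 174, 189, 202, 207, 202, 190, 175, 160, 150, 145, 149]
t=8: [170, 184, 199, 210, 215, 211, 199, 185, 171, 161, 157, 160]
t=9: [181, 195, 209, 220, 224, 220, 210, 196, 182, 172, 169, 172]
t=10: [193, 207, 220, 230, 234, 231, 221, 208, 194, 185, 181, 184]
t=11: [206, 219, 231, 241, 245, 242, 233, 220, 207, 198, 194, 197]
t=12: [219, 231, 243, 248, 251, 249, 243, 233, 220, 211, 208, 211]
t=13: [233, 242, 246, 246, 244, 246, 247, 243, 234, 226, 223, 225]
t=14: [245, 248, 249, 248, 248, 248, 248, 248, 246, 241, 238, 240]
t=15: [250, 246, 245, 245, 246, 246, 246, 246, 249, 250, 253, 251]
t=16: [245, 246, 248, 248, 248, 248, 248, 246, 245, 243, 242, 242]
t=17: [249, 247, 246, 246, 246, 246, 246, 247, 249, 250, 251, 250]
t=18: [245, 246, 247, 248, 248, 248, 247, 246, 245, 244, 243, 244]
t=19: [249, 248, 247, 246, 246, 246, 247, 248, 249, 250, 250, 250]
t=20: [245, 246, 247, 247, 248, 247, 247, 246, 245, 244, 244, 244]
t=21: [249, 248, 247, 246, 246, 246, 247, 248, 249, 249, 250, 249]
t=22: [245, 246, 247, 247, 248, 247, 247, 246, 245, 244, 244, 244]

Answer: 2
Key observation: The state at step 20, [245, 246, 247, 247, 248, 247, 247, 246, 245, 244, 244, 244], reappears at step 22 — and no state repeats earlier — so the cycle the system enters has period 2.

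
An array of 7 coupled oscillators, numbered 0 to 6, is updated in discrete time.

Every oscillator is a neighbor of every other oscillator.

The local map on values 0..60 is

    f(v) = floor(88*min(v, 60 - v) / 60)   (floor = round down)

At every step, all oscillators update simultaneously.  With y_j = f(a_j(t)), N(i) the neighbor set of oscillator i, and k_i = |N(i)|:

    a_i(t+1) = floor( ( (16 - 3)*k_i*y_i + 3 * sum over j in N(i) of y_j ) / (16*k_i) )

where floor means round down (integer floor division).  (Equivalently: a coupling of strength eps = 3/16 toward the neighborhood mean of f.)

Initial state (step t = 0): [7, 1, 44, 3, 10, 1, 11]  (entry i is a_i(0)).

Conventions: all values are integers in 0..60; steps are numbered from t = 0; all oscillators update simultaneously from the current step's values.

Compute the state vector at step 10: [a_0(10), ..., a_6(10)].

Answer: [35, 32, 40, 35, 28, 32, 28]

Derivation:
t=0: [7, 1, 44, 3, 10, 1, 11]
t=1: [9, 2, 20, 5, 13, 2, 14]
t=2: [13, 4, 25, 8, 17, 4, 18]
t=3: [18, 7, 32, 12, 22, 7, 24]
t=4: [25, 13, 37, 18, 30, 13, 32]
t=5: [34, 21, 32, 27, 41, 21, 38]
t=6: [37, 30, 39, 37, 28, 30, 32]
t=7: [34, 42, 31, 34, 40, 42, 40]
t=8: [36, 27, 39, 36, 29, 27, 29]
t=9: [35, 38, 31, 35, 41, 38, 41]
t=10: [35, 32, 40, 35, 28, 32, 28]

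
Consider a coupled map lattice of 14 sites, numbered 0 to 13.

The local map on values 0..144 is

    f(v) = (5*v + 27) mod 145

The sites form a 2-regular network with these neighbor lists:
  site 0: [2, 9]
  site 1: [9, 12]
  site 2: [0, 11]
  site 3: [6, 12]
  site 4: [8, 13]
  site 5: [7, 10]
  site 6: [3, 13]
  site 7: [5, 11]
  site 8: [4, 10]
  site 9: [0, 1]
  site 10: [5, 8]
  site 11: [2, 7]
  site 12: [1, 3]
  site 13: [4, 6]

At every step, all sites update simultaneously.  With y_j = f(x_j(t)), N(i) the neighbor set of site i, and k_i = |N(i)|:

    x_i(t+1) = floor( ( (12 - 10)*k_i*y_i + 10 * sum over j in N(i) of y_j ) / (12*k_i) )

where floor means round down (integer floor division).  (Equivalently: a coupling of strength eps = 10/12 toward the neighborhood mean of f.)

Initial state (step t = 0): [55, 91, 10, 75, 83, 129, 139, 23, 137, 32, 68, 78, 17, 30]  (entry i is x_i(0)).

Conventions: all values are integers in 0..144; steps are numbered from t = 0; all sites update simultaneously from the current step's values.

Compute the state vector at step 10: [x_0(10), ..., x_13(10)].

Simulating step by step:
t=0: [55, 91, 10, 75, 83, 129, 139, 23, 137, 32, 68, 78, 17, 30]
t=1: [51, 72, 70, 124, 69, 106, 83, 114, 57, 31, 106, 112, 84, 67]
t=2: [74, 36, 74, 19, 52, 78, 59, 56, 88, 103, 80, 44, 70, 49]
t=3: [107, 91, 104, 69, 89, 85, 109, 98, 121, 88, 89, 68, 91, 93]
t=4: [81, 40, 103, 90, 51, 52, 80, 52, 39, 77, 34, 93, 61, 82]
t=5: [119, 82, 100, 81, 55, 104, 41, 106, 91, 113, 99, 113, 58, 114]
t=6: [50, 16, 37, 71, 28, 105, 80, 72, 49, 20, 80, 91, 64, 44]
t=7: [102, 94, 85, 96, 99, 117, 103, 84, 87, 120, 124, 76, 92, 83]
t=8: [43, 51, 94, 78, 28, 38, 50, 64, 68, 76, 35, 31, 64, 82]
t=9: [90, 95, 66, 99, 36, 59, 75, 54, 45, 117, 71, 55, 119, 64]
t=10: [48, 42, 33, 78, 78, 46, 78, 19, 82, 50, 73, 32, 71, 82]

Answer: [48, 42, 33, 78, 78, 46, 78, 19, 82, 50, 73, 32, 71, 82]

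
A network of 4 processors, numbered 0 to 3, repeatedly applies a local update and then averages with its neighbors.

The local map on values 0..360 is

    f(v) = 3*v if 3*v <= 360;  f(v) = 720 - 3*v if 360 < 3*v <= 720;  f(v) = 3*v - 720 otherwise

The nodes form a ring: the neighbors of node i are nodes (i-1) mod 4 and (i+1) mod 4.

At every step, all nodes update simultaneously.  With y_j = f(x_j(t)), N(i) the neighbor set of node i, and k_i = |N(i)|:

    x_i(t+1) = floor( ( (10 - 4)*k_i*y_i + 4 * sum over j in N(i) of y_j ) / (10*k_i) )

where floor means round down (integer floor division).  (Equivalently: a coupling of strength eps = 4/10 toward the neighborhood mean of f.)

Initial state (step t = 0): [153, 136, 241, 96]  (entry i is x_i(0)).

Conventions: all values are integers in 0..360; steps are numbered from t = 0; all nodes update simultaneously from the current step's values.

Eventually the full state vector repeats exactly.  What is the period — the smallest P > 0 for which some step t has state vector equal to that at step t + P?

Simulating step by step:
t=0: [153, 136, 241, 96]
t=1: [276, 240, 121, 225]
t=2: [73, 93, 223, 120]
t=3: [259, 221, 158, 270]
t=4: [63, 94, 177, 114]
t=5: [238, 244, 238, 280]
t=6: [30, 9, 30, 74]
t=7: [103, 52, 103, 169]
t=8: [259, 217, 259, 251]
t=9: [54, 64, 54, 42]
t=10: [160, 180, 160, 140]
t=11: [240, 204, 240, 276]
t=12: [43, 64, 43, 64]
t=13: [154, 166, 154, 166]
t=14: [243, 236, 243, 236]
t=15: [10, 10, 10, 10]
t=16: [30, 30, 30, 30]
t=17: [90, 90, 90, 90]
t=18: [270, 270, 270, 270]
t=19: [90, 90, 90, 90]

Answer: 2
Key observation: The state at step 17, [90, 90, 90, 90], reappears at step 19 — and no state repeats earlier — so the cycle the system enters has period 2.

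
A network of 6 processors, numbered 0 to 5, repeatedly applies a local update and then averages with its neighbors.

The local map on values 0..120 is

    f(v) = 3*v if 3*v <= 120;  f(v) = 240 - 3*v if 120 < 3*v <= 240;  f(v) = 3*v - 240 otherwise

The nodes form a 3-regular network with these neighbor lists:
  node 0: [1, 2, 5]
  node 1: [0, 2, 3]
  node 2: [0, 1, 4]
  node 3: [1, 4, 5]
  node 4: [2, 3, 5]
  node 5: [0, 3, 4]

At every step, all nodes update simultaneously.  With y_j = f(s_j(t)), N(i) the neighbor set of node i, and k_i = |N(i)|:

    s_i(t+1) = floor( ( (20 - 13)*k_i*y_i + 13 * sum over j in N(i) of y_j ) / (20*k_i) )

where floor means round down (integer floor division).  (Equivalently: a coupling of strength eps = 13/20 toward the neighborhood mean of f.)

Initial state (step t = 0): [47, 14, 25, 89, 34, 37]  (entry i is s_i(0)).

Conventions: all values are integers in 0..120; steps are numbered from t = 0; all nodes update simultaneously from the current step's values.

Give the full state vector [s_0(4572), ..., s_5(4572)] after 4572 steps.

Simulating step by step:
t=0: [47, 14, 25, 89, 34, 37]
t=1: [84, 58, 78, 64, 81, 88]
t=2: [25, 37, 19, 36, 17, 22]
t=3: [76, 90, 71, 87, 67, 73]
t=4: [21, 23, 27, 26, 28, 22]
t=5: [68, 72, 75, 74, 78, 71]
t=6: [26, 23, 19, 18, 15, 22]
t=7: [68, 65, 61, 57, 54, 61]
t=8: [47, 50, 54, 63, 66, 59]
t=9: [84, 80, 77, 60, 56, 63]
t=10: [17, 17, 21, 47, 51, 49]
t=11: [62, 64, 63, 84, 85, 83]
t=12: [42, 42, 43, 19, 20, 20]
t=13: [101, 101, 101, 70, 70, 71]
t=14: [55, 55, 55, 36, 36, 36]
t=15: [82, 82, 82, 100, 100, 100]
t=16: [17, 17, 17, 48, 48, 48]
t=17: [60, 60, 60, 86, 86, 86]
t=18: [50, 50, 50, 27, 27, 27]
t=19: [88, 88, 88, 82, 82, 82]
t=20: [20, 20, 20, 9, 9, 9]
t=21: [52, 52, 52, 34, 34, 34]
t=22: [87, 87, 87, 98, 98, 98]
t=23: [28, 28, 28, 46, 46, 46]
t=24: [87, 87, 87, 98, 98, 98]

Answer: [87, 87, 87, 98, 98, 98]
Key observation: The state at step 22, [87, 87, 87, 98, 98, 98], reappears at step 24: the system is in a cycle of period 2 from step 22 on.  Therefore the state at step 4572 equals the state at step 22 + ((4572 - 22) mod 2) = 22, which is [87, 87, 87, 98, 98, 98].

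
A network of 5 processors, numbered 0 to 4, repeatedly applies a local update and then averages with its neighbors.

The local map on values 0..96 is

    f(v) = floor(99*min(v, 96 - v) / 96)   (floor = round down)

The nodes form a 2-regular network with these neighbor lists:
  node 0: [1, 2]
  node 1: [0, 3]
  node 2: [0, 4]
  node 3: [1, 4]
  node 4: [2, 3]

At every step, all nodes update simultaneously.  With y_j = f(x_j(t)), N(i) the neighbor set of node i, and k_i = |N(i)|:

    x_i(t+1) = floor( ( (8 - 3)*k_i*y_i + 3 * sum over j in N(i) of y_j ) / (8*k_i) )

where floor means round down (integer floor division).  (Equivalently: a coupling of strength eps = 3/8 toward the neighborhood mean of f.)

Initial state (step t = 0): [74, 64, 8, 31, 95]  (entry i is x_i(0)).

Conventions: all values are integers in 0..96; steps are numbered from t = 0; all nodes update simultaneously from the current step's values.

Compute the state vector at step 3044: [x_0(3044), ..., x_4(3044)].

Answer: [13, 13, 13, 13, 13]
Key observation: The state at step 13, [13, 13, 13, 13, 13], reappears at step 14: the system is in a cycle of period 1 from step 13 on.  Therefore the state at step 3044 equals the state at step 13 + ((3044 - 13) mod 1) = 13, which is [13, 13, 13, 13, 13].

Derivation:
t=0: [74, 64, 8, 31, 95]
t=1: [21, 30, 9, 25, 7]
t=2: [20, 27, 10, 22, 10]
t=3: [19, 24, 11, 20, 12]
t=4: [18, 22, 12, 19, 13]
t=5: [17, 20, 13, 18, 13]
t=6: [16, 19, 13, 17, 13]
t=7: [16, 18, 13, 16, 13]
t=8: [15, 17, 13, 15, 13]
t=9: [15, 16, 13, 15, 13]
t=10: [14, 15, 13, 14, 13]
t=11: [14, 14, 13, 14, 13]
t=12: [13, 14, 13, 13, 13]
t=13: [13, 13, 13, 13, 13]
t=14: [13, 13, 13, 13, 13]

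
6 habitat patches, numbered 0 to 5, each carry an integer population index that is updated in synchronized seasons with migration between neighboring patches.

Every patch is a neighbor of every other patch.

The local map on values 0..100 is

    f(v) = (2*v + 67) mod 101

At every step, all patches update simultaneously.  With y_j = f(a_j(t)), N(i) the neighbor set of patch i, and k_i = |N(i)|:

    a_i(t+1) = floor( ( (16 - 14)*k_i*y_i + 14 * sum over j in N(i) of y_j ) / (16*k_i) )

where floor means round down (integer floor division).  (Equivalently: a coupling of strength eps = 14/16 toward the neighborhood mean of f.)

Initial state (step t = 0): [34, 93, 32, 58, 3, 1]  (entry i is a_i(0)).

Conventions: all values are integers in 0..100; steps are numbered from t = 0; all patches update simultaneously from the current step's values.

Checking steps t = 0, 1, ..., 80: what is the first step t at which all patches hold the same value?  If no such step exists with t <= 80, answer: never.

Answer: 2
Key observation: Synchronization is absorbing here: once all patches are equal they stay equal, and step 2 is the first all-equal step.

Derivation:
t=0: [34, 93, 32, 58, 3, 1]  (not all equal)
t=1: [57, 56, 57, 55, 55, 55]  (not all equal)
t=2: [77, 77, 77, 77, 77, 77]  (all equal)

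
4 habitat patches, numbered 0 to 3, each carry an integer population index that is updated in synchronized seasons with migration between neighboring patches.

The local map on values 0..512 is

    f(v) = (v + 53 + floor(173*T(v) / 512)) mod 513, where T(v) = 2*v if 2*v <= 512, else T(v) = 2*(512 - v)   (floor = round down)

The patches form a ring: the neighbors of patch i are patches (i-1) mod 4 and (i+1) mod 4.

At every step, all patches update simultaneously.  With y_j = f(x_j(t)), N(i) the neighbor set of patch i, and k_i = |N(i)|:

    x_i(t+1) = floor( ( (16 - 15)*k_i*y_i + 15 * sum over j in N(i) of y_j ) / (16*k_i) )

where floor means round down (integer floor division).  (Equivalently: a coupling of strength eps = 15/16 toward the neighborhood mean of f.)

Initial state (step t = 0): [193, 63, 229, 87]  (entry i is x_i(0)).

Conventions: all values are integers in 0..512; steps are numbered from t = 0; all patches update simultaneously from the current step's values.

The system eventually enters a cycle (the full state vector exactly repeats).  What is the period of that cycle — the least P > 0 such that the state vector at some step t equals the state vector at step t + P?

Simulating step by step:
t=0: [193, 63, 229, 87]
t=1: [190, 390, 194, 393]
t=2: [34, 351, 35, 351]
t=3: [486, 135, 486, 135]
t=4: [264, 57, 264, 57]
t=5: [169, 463, 169, 463]
t=6: [54, 317, 54, 317]
t=7: [478, 165, 478, 165]
t=8: [310, 58, 310, 58]
t=9: [171, 477, 171, 477]
t=10: [58, 320, 58, 320]
t=11: [480, 172, 480, 172]
t=12: [322, 59, 322, 59]
t=13: [173, 481, 173, 481]
t=14: [59, 323, 59, 323]
t=15: [481, 173, 481, 173]
t=16: [323, 59, 323, 59]
t=17: [173, 481, 173, 481]

Answer: 4
Key observation: The state at step 13, [173, 481, 173, 481], reappears at step 17 — and no state repeats earlier — so the cycle the system enters has period 4.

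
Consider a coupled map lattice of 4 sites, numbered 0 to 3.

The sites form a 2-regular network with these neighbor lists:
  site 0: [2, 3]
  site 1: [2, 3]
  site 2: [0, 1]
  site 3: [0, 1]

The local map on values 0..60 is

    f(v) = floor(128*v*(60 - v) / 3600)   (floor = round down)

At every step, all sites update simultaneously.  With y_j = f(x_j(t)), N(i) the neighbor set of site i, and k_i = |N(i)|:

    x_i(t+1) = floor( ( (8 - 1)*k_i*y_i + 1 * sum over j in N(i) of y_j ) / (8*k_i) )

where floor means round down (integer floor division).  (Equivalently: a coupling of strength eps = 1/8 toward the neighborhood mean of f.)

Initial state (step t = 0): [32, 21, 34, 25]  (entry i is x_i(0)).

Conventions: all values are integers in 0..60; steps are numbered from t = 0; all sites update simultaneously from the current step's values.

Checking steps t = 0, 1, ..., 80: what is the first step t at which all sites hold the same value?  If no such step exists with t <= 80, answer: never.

Simulating step by step:
t=0: [32, 21, 34, 25]  (not all equal)
t=1: [31, 29, 30, 30]  (not all equal)
t=2: [31, 31, 31, 31]  (all equal)

Answer: 2
Key observation: Synchronization is absorbing here: once all sites are equal they stay equal, and step 2 is the first all-equal step.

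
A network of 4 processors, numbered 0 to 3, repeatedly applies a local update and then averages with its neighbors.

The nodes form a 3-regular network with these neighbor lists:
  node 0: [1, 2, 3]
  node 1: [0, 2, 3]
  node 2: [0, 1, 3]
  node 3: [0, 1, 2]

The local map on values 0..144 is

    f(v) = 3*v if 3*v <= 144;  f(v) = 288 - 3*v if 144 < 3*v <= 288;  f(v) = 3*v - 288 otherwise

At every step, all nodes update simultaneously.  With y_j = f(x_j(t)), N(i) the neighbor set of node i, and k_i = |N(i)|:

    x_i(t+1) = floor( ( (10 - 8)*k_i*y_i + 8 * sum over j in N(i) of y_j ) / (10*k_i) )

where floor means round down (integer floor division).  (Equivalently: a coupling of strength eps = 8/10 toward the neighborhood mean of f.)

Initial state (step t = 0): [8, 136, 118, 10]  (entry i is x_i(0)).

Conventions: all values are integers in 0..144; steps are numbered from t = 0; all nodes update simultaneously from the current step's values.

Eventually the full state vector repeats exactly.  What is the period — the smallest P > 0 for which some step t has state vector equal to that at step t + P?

Answer: 8
Key observation: The state at step 5, [45, 45, 45, 45], reappears at step 13 — and no state repeats earlier — so the cycle the system enters has period 8.

Derivation:
t=0: [8, 136, 118, 10]
t=1: [62, 56, 59, 62]
t=2: [109, 108, 108, 109]
t=3: [37, 37, 37, 37]
t=4: [111, 111, 111, 111]
t=5: [45, 45, 45, 45]
t=6: [135, 135, 135, 135]
t=7: [117, 117, 117, 117]
t=8: [63, 63, 63, 63]
t=9: [99, 99, 99, 99]
t=10: [9, 9, 9, 9]
t=11: [27, 27, 27, 27]
t=12: [81, 81, 81, 81]
t=13: [45, 45, 45, 45]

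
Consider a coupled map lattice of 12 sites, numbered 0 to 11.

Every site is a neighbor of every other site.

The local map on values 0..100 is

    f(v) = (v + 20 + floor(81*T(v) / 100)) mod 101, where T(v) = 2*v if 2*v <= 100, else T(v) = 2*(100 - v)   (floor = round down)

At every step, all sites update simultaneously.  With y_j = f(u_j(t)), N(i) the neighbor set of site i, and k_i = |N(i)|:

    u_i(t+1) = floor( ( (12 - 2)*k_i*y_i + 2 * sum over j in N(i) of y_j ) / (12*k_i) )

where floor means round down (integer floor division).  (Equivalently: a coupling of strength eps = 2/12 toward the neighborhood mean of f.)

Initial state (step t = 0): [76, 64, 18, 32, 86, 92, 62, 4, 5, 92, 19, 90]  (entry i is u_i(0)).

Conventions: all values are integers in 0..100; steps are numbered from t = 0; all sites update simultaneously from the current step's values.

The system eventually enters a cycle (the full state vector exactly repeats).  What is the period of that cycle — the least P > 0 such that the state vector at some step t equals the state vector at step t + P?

Simulating step by step:
t=0: [76, 64, 18, 32, 86, 92, 62, 4, 5, 92, 19, 90]
t=1: [33, 39, 61, 7, 28, 25, 40, 30, 33, 25, 62, 26]
t=2: [13, 26, 44, 40, 85, 79, 28, 89, 13, 79, 43, 81]
t=3: [52, 79, 35, 26, 30, 34, 84, 28, 52, 34, 33, 32]
t=4: [46, 33, 15, 79, 87, 13, 30, 83, 46, 13, 11, 8]
t=5: [39, 12, 56, 34, 30, 52, 88, 31, 39, 52, 47, 40]
t=6: [23, 48, 44, 13, 86, 45, 27, 6, 23, 45, 40, 25]
t=7: [74, 45, 37, 53, 31, 38, 83, 38, 74, 38, 28, 79]
t=8: [34, 35, 17, 44, 5, 20, 29, 20, 34, 20, 81, 31]
t=9: [14, 15, 59, 35, 34, 66, 85, 66, 14, 66, 32, 7]
t=10: [52, 54, 42, 14, 12, 39, 29, 39, 52, 39, 8, 37]
t=11: [46, 45, 31, 53, 49, 24, 85, 24, 46, 24, 40, 19]
t=12: [40, 38, 8, 47, 47, 75, 31, 75, 40, 75, 27, 65]
t=13: [25, 21, 39, 40, 40, 34, 6, 34, 25, 34, 80, 39]
t=14: [75, 67, 23, 25, 25, 12, 35, 12, 75, 12, 31, 23]
t=15: [36, 41, 74, 78, 78, 50, 17, 50, 36, 50, 9, 74]
t=16: [17, 27, 35, 32, 32, 47, 59, 47, 17, 47, 41, 35]
t=17: [59, 80, 14, 8, 8, 41, 42, 41, 59, 41, 27, 14]
t=18: [43, 33, 53, 40, 40, 28, 31, 28, 43, 28, 81, 53]
t=19: [33, 11, 47, 26, 26, 83, 7, 83, 33, 83, 32, 47]
t=20: [10, 46, 41, 78, 78, 30, 37, 30, 10, 30, 8, 41]
t=21: [46, 40, 30, 35, 35, 89, 21, 89, 46, 89, 41, 30]
t=22: [39, 26, 87, 15, 15, 27, 68, 27, 39, 27, 28, 87]
t=23: [27, 82, 32, 58, 58, 84, 41, 84, 27, 84, 86, 32]
t=24: [80, 31, 8, 43, 43, 29, 27, 29, 80, 29, 28, 8]
t=25: [35, 10, 42, 35, 35, 87, 83, 87, 35, 87, 86, 42]
t=26: [12, 41, 27, 12, 12, 26, 27, 26, 12, 26, 26, 27]
t=27: [54, 34, 86, 54, 54, 84, 86, 84, 54, 84, 84, 86]
t=28: [44, 12, 27, 44, 44, 28, 27, 28, 44, 28, 28, 27]
t=29: [40, 54, 86, 40, 40, 88, 86, 88, 40, 88, 88, 86]
t=30: [23, 43, 27, 23, 23, 26, 27, 26, 23, 26, 26, 27]
t=31: [80, 40, 88, 80, 80, 86, 88, 86, 80, 86, 86, 88]
t=32: [30, 23, 26, 30, 30, 27, 26, 27, 30, 27, 27, 26]
t=33: [96, 82, 88, 96, 96, 90, 88, 90, 96, 90, 90, 88]
t=34: [21, 28, 25, 21, 21, 24, 25, 24, 21, 24, 24, 25]
t=35: [76, 90, 84, 76, 76, 81, 84, 81, 76, 81, 81, 84]
t=36: [32, 25, 28, 32, 32, 30, 28, 30, 32, 30, 30, 28]
t=37: [13, 81, 87, 13, 13, 91, 87, 91, 13, 91, 91, 87]
t=38: [50, 30, 28, 50, 50, 26, 28, 26, 50, 26, 26, 28]
t=39: [54, 94, 90, 54, 54, 86, 90, 86, 54, 86, 86, 90]
t=40: [44, 23, 26, 44, 44, 28, 26, 28, 44, 28, 28, 26]
t=41: [40, 78, 84, 40, 40, 89, 84, 89, 40, 89, 89, 84]
t=42: [23, 30, 27, 23, 23, 25, 27, 25, 23, 25, 25, 27]
t=43: [81, 95, 89, 81, 81, 85, 89, 85, 81, 85, 85, 89]
t=44: [29, 22, 25, 29, 29, 27, 25, 27, 29, 27, 27, 25]
t=45: [93, 79, 85, 93, 93, 89, 85, 89, 93, 89, 89, 85]
t=46: [23, 30, 27, 23, 23, 25, 27, 25, 23, 25, 25, 27]

Answer: 4
Key observation: The state at step 42, [23, 30, 27, 23, 23, 25, 27, 25, 23, 25, 25, 27], reappears at step 46 — and no state repeats earlier — so the cycle the system enters has period 4.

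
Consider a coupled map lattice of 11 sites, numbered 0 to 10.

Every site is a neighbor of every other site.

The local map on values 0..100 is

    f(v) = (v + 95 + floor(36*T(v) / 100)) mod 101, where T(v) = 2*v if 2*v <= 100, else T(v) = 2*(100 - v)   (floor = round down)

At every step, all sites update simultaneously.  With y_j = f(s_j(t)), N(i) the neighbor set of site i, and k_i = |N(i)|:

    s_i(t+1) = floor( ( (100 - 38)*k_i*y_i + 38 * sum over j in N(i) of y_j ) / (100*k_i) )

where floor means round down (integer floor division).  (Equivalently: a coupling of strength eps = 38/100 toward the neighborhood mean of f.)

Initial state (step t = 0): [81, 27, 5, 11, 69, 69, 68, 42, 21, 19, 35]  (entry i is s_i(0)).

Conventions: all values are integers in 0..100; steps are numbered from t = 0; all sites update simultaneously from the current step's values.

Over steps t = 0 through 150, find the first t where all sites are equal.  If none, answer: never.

Answer: 5
Key observation: Synchronization is absorbing here: once all sites are equal they stay equal, and step 5 is the first all-equal step.

Derivation:
t=0: [81, 27, 5, 11, 69, 69, 68, 42, 21, 19, 35]  (not all equal)
t=1: [72, 45, 22, 28, 71, 71, 71, 60, 39, 36, 53]  (not all equal)
t=2: [79, 70, 47, 53, 78, 78, 78, 76, 64, 61, 75]  (not all equal)
t=3: [86, 84, 78, 81, 85, 85, 85, 85, 83, 83, 85]  (not all equal)
t=4: [89, 88, 87, 88, 88, 88, 88, 88, 88, 88, 88]  (not all equal)
t=5: [90, 90, 90, 90, 90, 90, 90, 90, 90, 90, 90]  (all equal)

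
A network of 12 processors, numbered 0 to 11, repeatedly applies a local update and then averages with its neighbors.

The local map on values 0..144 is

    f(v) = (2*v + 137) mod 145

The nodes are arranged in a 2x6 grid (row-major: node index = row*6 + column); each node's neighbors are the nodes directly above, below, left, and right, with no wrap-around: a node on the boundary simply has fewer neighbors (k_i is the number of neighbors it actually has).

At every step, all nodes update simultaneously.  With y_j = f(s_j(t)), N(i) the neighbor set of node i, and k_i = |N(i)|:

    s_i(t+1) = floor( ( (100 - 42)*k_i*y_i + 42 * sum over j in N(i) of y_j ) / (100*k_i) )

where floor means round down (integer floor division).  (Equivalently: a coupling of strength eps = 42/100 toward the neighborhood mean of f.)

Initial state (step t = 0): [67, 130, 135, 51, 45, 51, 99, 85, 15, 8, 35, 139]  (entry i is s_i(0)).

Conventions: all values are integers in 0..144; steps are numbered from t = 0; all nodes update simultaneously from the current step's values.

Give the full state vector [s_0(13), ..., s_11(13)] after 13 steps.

Answer: [52, 84, 79, 98, 78, 41, 61, 47, 85, 126, 122, 76]

Derivation:
t=0: [67, 130, 135, 51, 45, 51, 99, 85, 15, 8, 35, 139]
t=1: [105, 98, 99, 83, 82, 97, 56, 34, 32, 29, 66, 105]
t=2: [63, 47, 41, 22, 31, 38, 84, 63, 54, 56, 88, 67]
t=3: [89, 93, 74, 53, 49, 77, 58, 96, 99, 82, 53, 92]
t=4: [44, 47, 105, 90, 79, 25, 76, 48, 52, 40, 75, 38]
t=5: [94, 81, 62, 34, 32, 39, 118, 96, 86, 78, 102, 78]
t=6: [39, 31, 79, 59, 57, 52, 63, 38, 33, 19, 38, 27]
t=7: [76, 51, 33, 83, 99, 87, 97, 71, 48, 50, 64, 61]
t=8: [111, 101, 60, 34, 47, 45, 82, 108, 90, 84, 104, 95]
t=9: [52, 62, 84, 64, 77, 73, 34, 48, 42, 28, 51, 50]
t=10: [92, 95, 52, 78, 49, 99, 73, 86, 65, 68, 74, 102]
t=11: [54, 41, 78, 45, 78, 55, 90, 52, 104, 111, 118, 68]
t=12: [79, 70, 31, 58, 39, 86, 56, 77, 55, 70, 76, 113]
t=13: [52, 84, 79, 98, 78, 41, 61, 47, 85, 126, 122, 76]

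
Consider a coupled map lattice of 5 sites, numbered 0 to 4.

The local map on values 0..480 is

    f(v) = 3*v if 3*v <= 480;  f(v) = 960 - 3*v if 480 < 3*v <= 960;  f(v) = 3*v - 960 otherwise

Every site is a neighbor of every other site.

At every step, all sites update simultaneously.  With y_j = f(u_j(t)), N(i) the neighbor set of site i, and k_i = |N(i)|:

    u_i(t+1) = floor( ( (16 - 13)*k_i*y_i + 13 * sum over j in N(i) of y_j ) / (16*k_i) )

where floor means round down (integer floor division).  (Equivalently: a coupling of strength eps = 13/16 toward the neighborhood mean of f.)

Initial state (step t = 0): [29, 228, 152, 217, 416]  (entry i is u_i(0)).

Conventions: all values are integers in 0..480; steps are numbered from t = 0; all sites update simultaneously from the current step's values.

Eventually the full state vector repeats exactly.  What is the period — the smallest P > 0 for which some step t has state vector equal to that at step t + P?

Simulating step by step:
t=0: [29, 228, 152, 217, 416]
t=1: [286, 283, 280, 282, 283]
t=2: [111, 111, 111, 111, 111]
t=3: [333, 333, 333, 333, 333]
t=4: [39, 39, 39, 39, 39]
t=5: [117, 117, 117, 117, 117]
t=6: [351, 351, 351, 351, 351]
t=7: [93, 93, 93, 93, 93]
t=8: [279, 279, 279, 279, 279]
t=9: [123, 123, 123, 123, 123]
t=10: [369, 369, 369, 369, 369]
t=11: [147, 147, 147, 147, 147]
t=12: [441, 441, 441, 441, 441]
t=13: [363, 363, 363, 363, 363]
t=14: [129, 129, 129, 129, 129]
t=15: [387, 387, 387, 387, 387]
t=16: [201, 201, 201, 201, 201]
t=17: [357, 357, 357, 357, 357]
t=18: [111, 111, 111, 111, 111]

Answer: 16
Key observation: The state at step 2, [111, 111, 111, 111, 111], reappears at step 18 — and no state repeats earlier — so the cycle the system enters has period 16.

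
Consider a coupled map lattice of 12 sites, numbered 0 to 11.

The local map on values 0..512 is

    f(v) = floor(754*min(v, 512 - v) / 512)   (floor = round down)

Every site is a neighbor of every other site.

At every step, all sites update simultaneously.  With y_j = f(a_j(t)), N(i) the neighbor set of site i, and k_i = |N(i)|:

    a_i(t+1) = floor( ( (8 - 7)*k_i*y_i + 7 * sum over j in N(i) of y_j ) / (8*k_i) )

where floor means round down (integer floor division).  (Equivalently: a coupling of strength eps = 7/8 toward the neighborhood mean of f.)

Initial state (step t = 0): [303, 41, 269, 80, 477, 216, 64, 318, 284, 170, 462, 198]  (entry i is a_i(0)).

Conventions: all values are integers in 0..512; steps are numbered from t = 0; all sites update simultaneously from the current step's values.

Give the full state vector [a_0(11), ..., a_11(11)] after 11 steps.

Simulating step by step:
t=0: [303, 41, 269, 80, 477, 216, 64, 318, 284, 170, 462, 198]
t=1: [215, 204, 218, 207, 204, 216, 206, 214, 217, 213, 205, 215]
t=2: [310, 310, 310, 310, 310, 310, 310, 310, 310, 310, 310, 310]
t=3: [297, 297, 297, 297, 297, 297, 297, 297, 297, 297, 297, 297]
t=4: [316, 316, 316, 316, 316, 316, 316, 316, 316, 316, 316, 316]
t=5: [288, 288, 288, 288, 288, 288, 288, 288, 288, 288, 288, 288]
t=6: [329, 329, 329, 329, 329, 329, 329, 329, 329, 329, 329, 329]
t=7: [269, 269, 269, 269, 269, 269, 269, 269, 269, 269, 269, 269]
t=8: [357, 357, 357, 357, 357, 357, 357, 357, 357, 357, 357, 357]
t=9: [228, 228, 228, 228, 228, 228, 228, 228, 228, 228, 228, 228]
t=10: [335, 335, 335, 335, 335, 335, 335, 335, 335, 335, 335, 335]
t=11: [260, 260, 260, 260, 260, 260, 260, 260, 260, 260, 260, 260]

Answer: [260, 260, 260, 260, 260, 260, 260, 260, 260, 260, 260, 260]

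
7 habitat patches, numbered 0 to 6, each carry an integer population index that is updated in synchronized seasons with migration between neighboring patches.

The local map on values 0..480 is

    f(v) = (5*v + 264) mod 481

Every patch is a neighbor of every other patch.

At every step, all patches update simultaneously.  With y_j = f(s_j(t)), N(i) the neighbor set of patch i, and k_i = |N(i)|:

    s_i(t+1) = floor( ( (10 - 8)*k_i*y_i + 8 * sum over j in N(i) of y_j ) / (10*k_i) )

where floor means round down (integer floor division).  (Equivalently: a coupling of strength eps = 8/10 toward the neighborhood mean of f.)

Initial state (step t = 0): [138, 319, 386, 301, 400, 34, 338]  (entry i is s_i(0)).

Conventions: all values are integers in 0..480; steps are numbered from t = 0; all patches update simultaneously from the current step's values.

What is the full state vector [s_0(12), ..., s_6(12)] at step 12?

Simulating step by step:
t=0: [138, 319, 386, 301, 400, 34, 338]
t=1: [336, 332, 323, 326, 327, 334, 307]
t=2: [231, 230, 259, 260, 260, 231, 254]
t=3: [272, 272, 249, 250, 250, 272, 248]
t=4: [120, 120, 112, 113, 113, 120, 112]
t=5: [363, 363, 360, 360, 360, 363, 360]
t=6: [147, 147, 146, 146, 146, 147, 146]
t=7: [34, 34, 34, 34, 34, 34, 34]
t=8: [434, 434, 434, 434, 434, 434, 434]
t=9: [29, 29, 29, 29, 29, 29, 29]
t=10: [409, 409, 409, 409, 409, 409, 409]
t=11: [385, 385, 385, 385, 385, 385, 385]
t=12: [265, 265, 265, 265, 265, 265, 265]

Answer: [265, 265, 265, 265, 265, 265, 265]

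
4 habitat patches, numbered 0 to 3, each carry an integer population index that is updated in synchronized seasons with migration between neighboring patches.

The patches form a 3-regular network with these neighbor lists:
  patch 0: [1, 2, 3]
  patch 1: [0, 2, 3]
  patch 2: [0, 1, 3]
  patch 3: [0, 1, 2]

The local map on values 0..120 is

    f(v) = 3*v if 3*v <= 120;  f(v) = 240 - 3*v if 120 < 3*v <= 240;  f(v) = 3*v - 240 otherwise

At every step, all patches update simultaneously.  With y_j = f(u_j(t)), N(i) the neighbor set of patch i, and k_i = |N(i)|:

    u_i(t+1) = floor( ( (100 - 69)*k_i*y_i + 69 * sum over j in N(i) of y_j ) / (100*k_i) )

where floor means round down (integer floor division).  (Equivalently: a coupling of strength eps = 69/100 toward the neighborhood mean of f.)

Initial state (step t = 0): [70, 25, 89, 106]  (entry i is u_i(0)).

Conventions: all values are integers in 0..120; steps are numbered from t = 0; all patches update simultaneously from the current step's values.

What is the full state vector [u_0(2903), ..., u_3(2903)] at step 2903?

Simulating step by step:
t=0: [70, 25, 89, 106]
t=1: [50, 54, 50, 54]
t=2: [84, 83, 84, 83]
t=3: [10, 10, 10, 10]
t=4: [30, 30, 30, 30]
t=5: [90, 90, 90, 90]
t=6: [30, 30, 30, 30]

Answer: [90, 90, 90, 90]
Key observation: The state at step 4, [30, 30, 30, 30], reappears at step 6: the system is in a cycle of period 2 from step 4 on.  Therefore the state at step 2903 equals the state at step 4 + ((2903 - 4) mod 2) = 5, which is [90, 90, 90, 90].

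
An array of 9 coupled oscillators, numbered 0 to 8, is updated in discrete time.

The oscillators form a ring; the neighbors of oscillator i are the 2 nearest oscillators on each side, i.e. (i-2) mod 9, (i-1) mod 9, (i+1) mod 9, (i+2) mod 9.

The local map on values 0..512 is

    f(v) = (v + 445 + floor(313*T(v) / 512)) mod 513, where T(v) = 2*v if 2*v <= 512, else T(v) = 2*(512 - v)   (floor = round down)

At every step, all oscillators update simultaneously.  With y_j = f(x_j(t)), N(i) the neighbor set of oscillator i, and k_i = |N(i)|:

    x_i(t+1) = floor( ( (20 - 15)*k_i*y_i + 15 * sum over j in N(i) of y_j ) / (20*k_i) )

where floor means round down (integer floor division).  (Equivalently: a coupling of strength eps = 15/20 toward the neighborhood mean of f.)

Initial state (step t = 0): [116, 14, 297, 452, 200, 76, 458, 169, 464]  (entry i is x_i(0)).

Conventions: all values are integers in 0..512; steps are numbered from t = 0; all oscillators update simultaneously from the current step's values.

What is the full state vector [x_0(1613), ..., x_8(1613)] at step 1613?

Answer: [456, 456, 456, 456, 456, 456, 456, 456, 456]
Key observation: The state at step 5, [456, 456, 456, 456, 456, 456, 456, 456, 456], reappears at step 6: the system is in a cycle of period 1 from step 5 on.  Therefore the state at step 1613 equals the state at step 5 + ((1613 - 5) mod 1) = 5, which is [456, 456, 456, 456, 456, 456, 456, 456, 456].

Derivation:
t=0: [116, 14, 297, 452, 200, 76, 458, 169, 464]
t=1: [371, 417, 403, 384, 376, 324, 345, 301, 381]
t=2: [474, 470, 470, 472, 475, 480, 480, 481, 476]
t=3: [452, 452, 452, 452, 451, 451, 451, 451, 451]
t=4: [457, 457, 457, 457, 457, 457, 457, 457, 457]
t=5: [456, 456, 456, 456, 456, 456, 456, 456, 456]
t=6: [456, 456, 456, 456, 456, 456, 456, 456, 456]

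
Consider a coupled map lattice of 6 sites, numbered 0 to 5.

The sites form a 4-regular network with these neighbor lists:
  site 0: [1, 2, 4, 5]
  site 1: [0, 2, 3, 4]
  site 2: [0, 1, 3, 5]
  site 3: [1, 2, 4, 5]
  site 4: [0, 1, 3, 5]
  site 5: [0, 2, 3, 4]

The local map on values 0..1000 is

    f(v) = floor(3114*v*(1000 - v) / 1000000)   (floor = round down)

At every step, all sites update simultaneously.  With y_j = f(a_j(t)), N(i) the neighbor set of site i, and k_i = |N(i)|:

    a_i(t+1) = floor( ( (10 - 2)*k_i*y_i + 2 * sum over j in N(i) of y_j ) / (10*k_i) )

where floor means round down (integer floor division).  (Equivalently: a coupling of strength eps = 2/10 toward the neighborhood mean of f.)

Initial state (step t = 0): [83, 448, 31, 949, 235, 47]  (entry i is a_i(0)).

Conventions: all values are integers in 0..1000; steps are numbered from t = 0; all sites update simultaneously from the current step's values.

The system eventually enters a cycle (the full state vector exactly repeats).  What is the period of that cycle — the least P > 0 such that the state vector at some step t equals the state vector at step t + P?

Answer: 2
Key observation: The state at step 23, [769, 769, 769, 769, 769, 769], reappears at step 25 — and no state repeats earlier — so the cycle the system enters has period 2.

Derivation:
t=0: [83, 448, 31, 949, 235, 47]
t=1: [267, 667, 139, 198, 512, 163]
t=2: [600, 665, 408, 508, 733, 451]
t=3: [738, 698, 751, 763, 636, 761]
t=4: [607, 648, 584, 576, 695, 576]
t=5: [737, 713, 753, 752, 676, 753]
t=6: [606, 631, 583, 587, 665, 585]
t=7: [740, 727, 754, 749, 703, 752]
t=8: [600, 614, 580, 589, 639, 584]
t=9: [746, 739, 756, 750, 724, 753]
t=10: [590, 598, 576, 585, 615, 581]
t=11: [752, 748, 758, 754, 740, 756]
t=12: [580, 585, 572, 578, 595, 575]
t=13: [757, 756, 761, 758, 751, 759]
t=14: [572, 573, 567, 571, 579, 569]
t=15: [761, 761, 763, 761, 759, 762]
t=16: [565, 566, 563, 565, 568, 564]
t=17: [764, 764, 765, 764, 764, 765]
t=18: [560, 560, 559, 560, 560, 559]
t=19: [767, 767, 767, 767, 767, 767]
t=20: [556, 556, 556, 556, 556, 556]
t=21: [768, 768, 768, 768, 768, 768]
t=22: [554, 554, 554, 554, 554, 554]
t=23: [769, 769, 769, 769, 769, 769]
t=24: [553, 553, 553, 553, 553, 553]
t=25: [769, 769, 769, 769, 769, 769]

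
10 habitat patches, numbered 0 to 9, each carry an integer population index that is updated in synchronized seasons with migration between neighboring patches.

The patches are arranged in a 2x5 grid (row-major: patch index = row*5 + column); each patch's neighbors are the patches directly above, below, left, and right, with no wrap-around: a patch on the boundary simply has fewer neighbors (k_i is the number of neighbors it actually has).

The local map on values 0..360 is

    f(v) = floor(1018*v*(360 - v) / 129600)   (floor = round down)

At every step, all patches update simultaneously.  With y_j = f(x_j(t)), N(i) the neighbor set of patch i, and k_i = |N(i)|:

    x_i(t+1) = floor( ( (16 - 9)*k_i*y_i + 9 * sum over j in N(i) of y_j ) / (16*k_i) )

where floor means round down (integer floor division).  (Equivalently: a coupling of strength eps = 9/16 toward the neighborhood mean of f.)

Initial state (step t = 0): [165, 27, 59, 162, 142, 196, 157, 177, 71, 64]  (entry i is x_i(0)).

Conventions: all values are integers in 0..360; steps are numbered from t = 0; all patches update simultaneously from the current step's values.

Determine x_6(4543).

Simulating step by step:
t=0: [165, 27, 59, 162, 142, 196, 157, 177, 71, 64]
t=1: [200, 150, 168, 211, 218, 251, 217, 214, 192, 178]
t=2: [239, 248, 249, 248, 246, 232, 238, 247, 250, 250]
t=3: [226, 221, 217, 217, 218, 229, 225, 219, 216, 217]
t=4: [237, 240, 242, 243, 243, 236, 238, 241, 243, 243]
t=5: [227, 226, 224, 223, 223, 228, 227, 225, 223, 223]
t=6: [236, 237, 238, 239, 239, 236, 237, 238, 238, 239]
t=7: [228, 228, 227, 227, 227, 228, 228, 228, 227, 227]
t=8: [236, 236, 236, 237, 237, 236, 236, 236, 236, 237]
t=9: [229, 229, 228, 228, 228, 229, 229, 229, 228, 228]
t=10: [235, 235, 235, 236, 236, 235, 235, 235, 235, 236]
t=11: [230, 230, 229, 229, 229, 230, 230, 230, 229, 229]
t=12: [234, 234, 234, 235, 235, 234, 234, 234, 234, 235]
t=13: [231, 231, 230, 230, 230, 231, 231, 231, 230, 230]
t=14: [234, 234, 234, 234, 234, 234, 234, 234, 234, 234]
t=15: [231, 231, 231, 231, 231, 231, 231, 231, 231, 231]
t=16: [234, 234, 234, 234, 234, 234, 234, 234, 234, 234]

Answer: x_6(4543) = 231
Key observation: The state at step 14, [234, 234, 234, 234, 234, 234, 234, 234, 234, 234], reappears at step 16: the system is in a cycle of period 2 from step 14 on.  Therefore the state at step 4543 equals the state at step 14 + ((4543 - 14) mod 2) = 15, which is [231, 231, 231, 231, 231, 231, 231, 231, 231, 231].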